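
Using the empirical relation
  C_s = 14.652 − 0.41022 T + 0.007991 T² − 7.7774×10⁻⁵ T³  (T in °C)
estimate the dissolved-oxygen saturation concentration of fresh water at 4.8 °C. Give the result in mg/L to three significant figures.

C_s ≈ 12.9 mg/L

C_s = 14.652 − 0.41022×4.8 + 0.007991×4.8² − 7.7774×10⁻⁵×4.8³ = 12.86 mg/L.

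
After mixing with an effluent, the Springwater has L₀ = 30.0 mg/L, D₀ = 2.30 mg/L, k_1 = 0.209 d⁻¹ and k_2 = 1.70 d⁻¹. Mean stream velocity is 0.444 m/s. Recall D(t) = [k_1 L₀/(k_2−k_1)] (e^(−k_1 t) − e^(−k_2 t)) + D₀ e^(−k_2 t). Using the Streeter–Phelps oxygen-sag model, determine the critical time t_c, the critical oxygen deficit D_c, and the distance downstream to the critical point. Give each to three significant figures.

t_c ≈ 0.875 d; D_c ≈ 3.07 mg/L; x_c ≈ 33.6 km

t_c = [1/(k_2−k_1)] ln[(k_2/k_1)(1 − D₀(k_2−k_1)/(k_1 L₀))]
= [1/(1.70−0.209)] ln[(1.70/0.209)(1 − 2.30×1.491/(0.209×30.0))]
= (1/1.491) ln[8.134 × 0.4531] = 0.6707 × ln(3.685) = 0.6707 × 1.304 = 0.8748 d.
D_c = (k_1/k_2) L₀ e^(−k_1 t_c) = (0.209/1.70) × 30.0 × e^(−0.209×0.8748) = 0.1229 × 30.0 × 0.8329 = 3.072 mg/L.
x_c = v t_c = 0.444 m/s × 0.8748 d × 86400 s/d = 33560 m ≈ 33.6 km.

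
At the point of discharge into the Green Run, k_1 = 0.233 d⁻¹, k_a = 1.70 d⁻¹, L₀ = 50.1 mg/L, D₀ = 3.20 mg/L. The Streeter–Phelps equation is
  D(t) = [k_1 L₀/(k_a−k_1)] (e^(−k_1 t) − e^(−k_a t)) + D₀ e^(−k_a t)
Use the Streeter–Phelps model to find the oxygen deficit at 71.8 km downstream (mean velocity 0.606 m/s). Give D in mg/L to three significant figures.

D ≈ 5.32 mg/L

Travel time t = x/v = 71.8 km / (0.606 m/s) = 71800 m / 0.606 m/s = 118500 s = 1.371 d.
k_1 L₀/(k_a−k_1) = 0.233×50.1/(1.70−0.233) = 11.67/1.467 = 7.957 mg/L.
e^(−k_1 t) = e^(−0.233×1.371) = 0.7265; e^(−k_a t) = e^(−1.70×1.371) = 0.09718.
D = 7.957 × (0.7265 − 0.09718) + 3.20 × 0.09718 = 5.008 + 0.3110 = 5.319 mg/L.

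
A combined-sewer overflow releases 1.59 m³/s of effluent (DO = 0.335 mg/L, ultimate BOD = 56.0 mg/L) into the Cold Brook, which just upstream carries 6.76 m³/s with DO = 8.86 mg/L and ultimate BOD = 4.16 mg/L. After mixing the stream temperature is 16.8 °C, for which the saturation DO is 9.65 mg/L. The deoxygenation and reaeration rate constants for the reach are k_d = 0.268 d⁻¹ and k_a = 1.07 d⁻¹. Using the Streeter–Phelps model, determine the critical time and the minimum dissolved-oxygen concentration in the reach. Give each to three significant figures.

Mixed DO = (6.76×8.86 + 1.59×0.335)/(6.76+1.59) = 60.43/8.350 = 7.237 mg/L.
Mixed L₀ = (6.76×4.16 + 1.59×56.0)/(8.350) = 117.2/8.350 = 14.03 mg/L.
Initial deficit D₀ = C_s − DO₀ = 9.65 − 7.237 = 2.413 mg/L.
t_c = (1/0.8020) ln[(1.07/0.268)(1 − 2.413×0.8020/(0.268×14.03))] = 1.247 × ln(1.938) = 0.8247 d.
D_c = (0.268/1.07) × 14.03 × e^(−0.268×0.8247) = 0.2505 × 14.03 × 0.8017 = 2.817 mg/L.
Minimum DO = 9.65 − 2.817 = 6.833 mg/L.

t_c ≈ 0.825 d; minimum DO ≈ 6.83 mg/L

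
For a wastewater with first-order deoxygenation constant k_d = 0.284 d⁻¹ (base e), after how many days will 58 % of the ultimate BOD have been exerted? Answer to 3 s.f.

y/L₀ = 1 − e^(−k_d t) = 0.58 ⇒ e^(−k_d t) = 0.420
t = −ln(0.420) / 0.284 = 0.8675 / 0.284 = 3.055 d.

t ≈ 3.05 d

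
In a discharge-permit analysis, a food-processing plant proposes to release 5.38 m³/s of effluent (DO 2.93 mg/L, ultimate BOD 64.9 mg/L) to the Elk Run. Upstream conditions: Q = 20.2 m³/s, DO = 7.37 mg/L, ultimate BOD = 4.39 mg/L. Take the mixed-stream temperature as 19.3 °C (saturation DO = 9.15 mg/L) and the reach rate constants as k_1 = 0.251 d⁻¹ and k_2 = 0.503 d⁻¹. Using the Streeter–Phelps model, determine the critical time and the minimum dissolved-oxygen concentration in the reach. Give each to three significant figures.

t_c ≈ 2.07 d; minimum DO ≈ 4.07 mg/L

Mixed DO = (20.2×7.37 + 5.38×2.93)/(20.2+5.38) = 164.6/25.58 = 6.436 mg/L.
Mixed L₀ = (20.2×4.39 + 5.38×64.9)/(25.58) = 437.8/25.58 = 17.12 mg/L.
Initial deficit D₀ = C_s − DO₀ = 9.15 − 6.436 = 2.714 mg/L.
t_c = (1/0.2520) ln[(0.503/0.251)(1 − 2.714×0.2520/(0.251×17.12))] = 3.968 × ln(1.685) = 2.070 d.
D_c = (0.251/0.503) × 17.12 × e^(−0.251×2.070) = 0.4990 × 17.12 × 0.5947 = 5.080 mg/L.
Minimum DO = 9.15 − 5.080 = 4.070 mg/L.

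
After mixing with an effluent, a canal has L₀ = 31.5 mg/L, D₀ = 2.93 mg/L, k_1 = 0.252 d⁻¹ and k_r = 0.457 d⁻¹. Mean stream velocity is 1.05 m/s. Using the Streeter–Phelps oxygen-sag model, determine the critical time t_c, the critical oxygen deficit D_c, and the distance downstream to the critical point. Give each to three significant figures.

t_c ≈ 2.52 d; D_c ≈ 9.20 mg/L; x_c ≈ 229 km

At the critical point dD/dt = 0, so k_1 L₀ e^(−k_1 t) = k_r D. Substituting D(t) from the Streeter–Phelps equation and solving for t gives
t_c = ln[(k_r/k_1)(1 − D₀(k_r−k_1)/(k_1 L₀))] / (k_r−k_1).
Here k_r−k_1 = 0.2050 d⁻¹ and 1 − D₀(k_r−k_1)/(k_1 L₀) = 1 − 2.93×0.2050/(0.252×31.5) = 0.9243, so
t_c = ln(1.813 × 0.9243) / 0.2050 = 0.5166 / 0.2050 = 2.520 d.
L(t_c) = L₀ e^(−k_1 t_c) = 31.5 × 0.5299 = 16.69 mg/L, and at the critical point k_r D_c = k_1 L, so D_c = (0.252/0.457) × 16.69 = 9.205 mg/L.
x_c = v t_c = 1.05 m/s × 2.520 d × 86400 s/d = 228600 m ≈ 229 km.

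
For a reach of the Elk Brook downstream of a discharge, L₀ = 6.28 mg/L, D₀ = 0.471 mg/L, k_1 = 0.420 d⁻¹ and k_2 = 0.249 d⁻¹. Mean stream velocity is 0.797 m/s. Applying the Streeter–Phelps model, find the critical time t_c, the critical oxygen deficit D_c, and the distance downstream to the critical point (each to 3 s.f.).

t_c = [1/(k_2−k_1)] ln[(k_2/k_1)(1 − D₀(k_2−k_1)/(k_1 L₀))]
= [1/(0.249−0.420)] ln[(0.249/0.420)(1 − 0.471×-0.1710/(0.420×6.28))]
= (1/-0.1710) ln[0.5929 × 1.031] = -5.848 × ln(0.6110) = -5.848 × -0.4927 = 2.881 d.
D_c = (k_1/k_2) L₀ e^(−k_1 t_c) = (0.420/0.249) × 6.28 × e^(−0.420×2.881) = 1.687 × 6.28 × 0.2981 = 3.158 mg/L.
x_c = v t_c = 0.797 m/s × 2.881 d × 86400 s/d = 198400 m ≈ 198 km.

t_c ≈ 2.88 d; D_c ≈ 3.16 mg/L; x_c ≈ 198 km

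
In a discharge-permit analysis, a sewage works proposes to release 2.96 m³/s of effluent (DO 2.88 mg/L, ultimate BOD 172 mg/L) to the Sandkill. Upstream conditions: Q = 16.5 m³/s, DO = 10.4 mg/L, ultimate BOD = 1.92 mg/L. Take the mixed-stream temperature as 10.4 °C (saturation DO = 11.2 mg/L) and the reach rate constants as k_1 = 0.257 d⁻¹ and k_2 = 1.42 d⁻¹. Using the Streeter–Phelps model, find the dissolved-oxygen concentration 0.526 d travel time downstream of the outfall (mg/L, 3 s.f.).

Mixed DO = (16.5×10.4 + 2.96×2.88)/(16.5+2.96) = 180.1/19.46 = 9.256 mg/L.
Mixed L₀ = (16.5×1.92 + 2.96×172)/(19.46) = 540.8/19.46 = 27.79 mg/L.
Initial deficit D₀ = C_s − DO₀ = 11.2 − 9.256 = 1.944 mg/L.
D(0.526) = [0.257×27.79/(1.42−0.257)](e^(−0.257×0.526) − e^(−1.42×0.526)) + 1.944 e^(−1.42×0.526)
= 6.141 × (0.8736 − 0.4738) + 1.944 × 0.4738 = 3.376 mg/L.
DO = 11.2 − 3.376 = 7.824 mg/L.

DO ≈ 7.82 mg/L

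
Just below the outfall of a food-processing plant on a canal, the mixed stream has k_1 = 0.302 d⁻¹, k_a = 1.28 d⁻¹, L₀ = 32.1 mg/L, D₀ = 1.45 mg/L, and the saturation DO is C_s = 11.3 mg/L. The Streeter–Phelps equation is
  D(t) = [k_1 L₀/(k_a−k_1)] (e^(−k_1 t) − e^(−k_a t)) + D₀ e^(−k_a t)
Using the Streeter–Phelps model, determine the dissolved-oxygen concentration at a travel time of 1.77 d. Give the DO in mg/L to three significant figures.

DO ≈ 6.37 mg/L

k_1 L₀/(k_a−k_1) = 0.302×32.1/(1.28−0.302) = 9.694/0.9780 = 9.912 mg/L.
e^(−k_1 t) = e^(−0.302×1.770) = 0.5859; e^(−k_a t) = e^(−1.28×1.770) = 0.1038.
D = 9.912 × (0.5859 − 0.1038) + 1.45 × 0.1038 = 4.779 + 0.1505 = 4.930 mg/L.
DO = C_s − D = 11.3 − 4.930 = 6.370 mg/L.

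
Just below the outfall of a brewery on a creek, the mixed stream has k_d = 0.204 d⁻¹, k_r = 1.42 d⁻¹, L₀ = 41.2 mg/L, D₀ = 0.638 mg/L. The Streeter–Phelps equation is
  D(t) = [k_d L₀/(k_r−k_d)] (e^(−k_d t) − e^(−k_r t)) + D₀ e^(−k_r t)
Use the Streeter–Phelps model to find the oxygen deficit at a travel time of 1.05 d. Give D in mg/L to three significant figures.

D ≈ 4.17 mg/L

k_d L₀/(k_r−k_d) = 0.204×41.2/(1.42−0.204) = 8.405/1.216 = 6.912 mg/L.
e^(−k_d t) = e^(−0.204×1.050) = 0.8072; e^(−k_r t) = e^(−1.42×1.050) = 0.2251.
D = 6.912 × (0.8072 − 0.2251) + 0.638 × 0.2251 = 4.023 + 0.1436 = 4.167 mg/L.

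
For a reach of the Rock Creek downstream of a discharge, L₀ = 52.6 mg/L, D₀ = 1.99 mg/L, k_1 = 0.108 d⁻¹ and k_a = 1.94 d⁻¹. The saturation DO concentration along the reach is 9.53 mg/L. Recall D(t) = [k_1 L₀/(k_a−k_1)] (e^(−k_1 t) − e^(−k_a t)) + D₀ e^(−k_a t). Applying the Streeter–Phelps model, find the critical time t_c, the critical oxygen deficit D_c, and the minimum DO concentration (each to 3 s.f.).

At the critical point dD/dt = 0, so k_1 L₀ e^(−k_1 t) = k_a D. Substituting D(t) from the Streeter–Phelps equation and solving for t gives
t_c = ln[(k_a/k_1)(1 − D₀(k_a−k_1)/(k_1 L₀))] / (k_a−k_1).
Here k_a−k_1 = 1.832 d⁻¹ and 1 − D₀(k_a−k_1)/(k_1 L₀) = 1 − 1.99×1.832/(0.108×52.6) = 0.3582, so
t_c = ln(17.96 × 0.3582) / 1.832 = 1.862 / 1.832 = 1.016 d.
L(t_c) = L₀ e^(−k_1 t_c) = 52.6 × 0.8961 = 47.13 mg/L, and at the critical point k_a D_c = k_1 L, so D_c = (0.108/1.94) × 47.13 = 2.624 mg/L.
Minimum DO = C_s − D_c = 9.53 − 2.624 = 6.906 mg/L.

t_c ≈ 1.02 d; D_c ≈ 2.62 mg/L; min DO ≈ 6.91 mg/L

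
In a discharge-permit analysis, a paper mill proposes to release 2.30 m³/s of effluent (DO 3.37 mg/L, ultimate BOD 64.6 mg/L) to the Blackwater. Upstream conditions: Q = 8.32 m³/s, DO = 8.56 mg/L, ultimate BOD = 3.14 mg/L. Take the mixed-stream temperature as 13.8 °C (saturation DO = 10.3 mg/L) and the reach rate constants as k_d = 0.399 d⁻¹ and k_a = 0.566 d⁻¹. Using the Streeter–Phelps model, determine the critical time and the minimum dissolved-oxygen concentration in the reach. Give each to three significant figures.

t_c ≈ 1.64 d; minimum DO ≈ 4.27 mg/L

Mixed DO = (8.32×8.56 + 2.30×3.37)/(8.32+2.30) = 78.97/10.62 = 7.436 mg/L.
Mixed L₀ = (8.32×3.14 + 2.30×64.6)/(10.62) = 174.7/10.62 = 16.45 mg/L.
Initial deficit D₀ = C_s − DO₀ = 10.3 − 7.436 = 2.864 mg/L.
t_c = (1/0.1670) ln[(0.566/0.399)(1 − 2.864×0.1670/(0.399×16.45))] = 5.988 × ln(1.315) = 1.641 d.
D_c = (0.399/0.566) × 16.45 × e^(−0.399×1.641) = 0.7049 × 16.45 × 0.5197 = 6.026 mg/L.
Minimum DO = 10.3 − 6.026 = 4.274 mg/L.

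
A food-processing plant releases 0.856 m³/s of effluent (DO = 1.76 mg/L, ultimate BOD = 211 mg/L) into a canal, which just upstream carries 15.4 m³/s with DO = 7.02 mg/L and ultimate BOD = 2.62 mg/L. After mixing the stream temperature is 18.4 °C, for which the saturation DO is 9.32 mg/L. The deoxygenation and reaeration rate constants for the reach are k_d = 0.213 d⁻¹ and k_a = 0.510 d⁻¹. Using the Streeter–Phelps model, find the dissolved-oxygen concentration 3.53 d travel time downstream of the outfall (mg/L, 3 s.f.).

Mixed DO = (15.4×7.02 + 0.856×1.76)/(15.4+0.856) = 109.6/16.26 = 6.743 mg/L.
Mixed L₀ = (15.4×2.62 + 0.856×211)/(16.26) = 221.0/16.26 = 13.59 mg/L.
Initial deficit D₀ = C_s − DO₀ = 9.32 − 6.743 = 2.577 mg/L.
D(3.53) = [0.213×13.59/(0.510−0.213)](e^(−0.213×3.53) − e^(−0.510×3.53)) + 2.577 e^(−0.510×3.53)
= 9.748 × (0.4715 − 0.1652) + 2.577 × 0.1652 = 3.411 mg/L.
DO = 9.32 − 3.411 = 5.909 mg/L.

DO ≈ 5.91 mg/L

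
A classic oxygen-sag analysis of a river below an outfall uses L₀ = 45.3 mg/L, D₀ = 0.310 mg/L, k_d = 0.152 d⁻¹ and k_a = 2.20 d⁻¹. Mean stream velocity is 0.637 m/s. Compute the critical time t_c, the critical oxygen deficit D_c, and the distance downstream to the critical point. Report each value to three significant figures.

t_c ≈ 1.26 d; D_c ≈ 2.59 mg/L; x_c ≈ 69.2 km

With k_a/k_d = 14.47 and 1 − D₀(k_a−k_d)/(k_d L₀) = 0.9078,
t_c = ln(14.47 × 0.9078) / (2.20 − 0.152) = ln(13.14) / 2.048 = 2.576/2.048 = 1.258 d.
D_c = (k_d/k_a) L₀ e^(−k_d t_c) = (0.152/2.20) × 45.3 × e^(−0.152×1.258) = 0.06909 × 45.3 × 0.8260 = 2.585 mg/L.
x_c = v t_c = 0.637 m/s × 1.258 d × 86400 s/d = 69220 m ≈ 69.2 km.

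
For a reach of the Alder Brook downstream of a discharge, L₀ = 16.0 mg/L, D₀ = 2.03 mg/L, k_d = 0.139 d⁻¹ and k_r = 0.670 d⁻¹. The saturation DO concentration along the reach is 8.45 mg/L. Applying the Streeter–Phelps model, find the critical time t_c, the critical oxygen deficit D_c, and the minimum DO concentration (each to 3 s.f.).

t_c ≈ 1.71 d; D_c ≈ 2.62 mg/L; min DO ≈ 5.83 mg/L

At the critical point dD/dt = 0, so k_d L₀ e^(−k_d t) = k_r D. Substituting D(t) from the Streeter–Phelps equation and solving for t gives
t_c = ln[(k_r/k_d)(1 − D₀(k_r−k_d)/(k_d L₀))] / (k_r−k_d).
Here k_r−k_d = 0.5310 d⁻¹ and 1 − D₀(k_r−k_d)/(k_d L₀) = 1 − 2.03×0.5310/(0.139×16.0) = 0.5153, so
t_c = ln(4.820 × 0.5153) / 0.5310 = 0.9098 / 0.5310 = 1.713 d.
L(t_c) = L₀ e^(−k_d t_c) = 16.0 × 0.7881 = 12.61 mg/L, and at the critical point k_r D_c = k_d L, so D_c = (0.139/0.670) × 12.61 = 2.616 mg/L.
Minimum DO = C_s − D_c = 8.45 − 2.616 = 5.834 mg/L.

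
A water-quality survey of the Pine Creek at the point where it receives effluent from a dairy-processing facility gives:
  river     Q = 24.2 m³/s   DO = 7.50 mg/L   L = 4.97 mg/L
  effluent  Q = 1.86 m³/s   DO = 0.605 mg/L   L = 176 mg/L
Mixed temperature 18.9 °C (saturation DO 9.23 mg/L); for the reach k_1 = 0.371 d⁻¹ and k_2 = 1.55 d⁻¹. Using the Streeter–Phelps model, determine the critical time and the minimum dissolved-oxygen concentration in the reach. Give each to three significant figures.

t_c ≈ 0.764 d; minimum DO ≈ 6.13 mg/L

Mixed DO = (24.2×7.50 + 1.86×0.605)/(24.2+1.86) = 182.6/26.06 = 7.008 mg/L.
Mixed L₀ = (24.2×4.97 + 1.86×176)/(26.06) = 447.6/26.06 = 17.18 mg/L.
Initial deficit D₀ = C_s − DO₀ = 9.23 − 7.008 = 2.222 mg/L.
t_c = (1/1.179) ln[(1.55/0.371)(1 − 2.222×1.179/(0.371×17.18))] = 0.8482 × ln(2.460) = 0.7636 d.
D_c = (0.371/1.55) × 17.18 × e^(−0.371×0.7636) = 0.2394 × 17.18 × 0.7533 = 3.097 mg/L.
Minimum DO = 9.23 − 3.097 = 6.133 mg/L.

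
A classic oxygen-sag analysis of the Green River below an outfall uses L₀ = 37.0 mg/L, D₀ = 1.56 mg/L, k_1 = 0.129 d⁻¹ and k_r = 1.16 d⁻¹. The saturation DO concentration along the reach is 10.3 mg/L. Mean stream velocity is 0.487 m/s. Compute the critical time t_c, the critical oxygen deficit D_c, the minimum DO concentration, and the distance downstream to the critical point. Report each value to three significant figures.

With k_r/k_1 = 8.992 and 1 − D₀(k_r−k_1)/(k_1 L₀) = 0.6630,
t_c = ln(8.992 × 0.6630) / (1.16 − 0.129) = ln(5.962) / 1.031 = 1.785/1.031 = 1.732 d.
D_c = (k_1/k_r) L₀ e^(−k_1 t_c) = (0.129/1.16) × 37.0 × e^(−0.129×1.732) = 0.1112 × 37.0 × 0.7998 = 3.291 mg/L.
Minimum DO = C_s − D_c = 10.3 − 3.291 = 7.009 mg/L.
x_c = v t_c = 0.487 m/s × 1.732 d × 86400 s/d = 72870 m ≈ 72.9 km.

t_c ≈ 1.73 d; D_c ≈ 3.29 mg/L; min DO ≈ 7.01 mg/L; x_c ≈ 72.9 km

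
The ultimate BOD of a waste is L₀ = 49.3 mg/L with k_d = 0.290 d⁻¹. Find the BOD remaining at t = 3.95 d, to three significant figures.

L ≈ 15.7 mg/L

L_t = L₀ e^(−k_d t) = 49.3 × e^(−0.290×3.95) = 49.3 × 0.3181 = 15.68 mg/L.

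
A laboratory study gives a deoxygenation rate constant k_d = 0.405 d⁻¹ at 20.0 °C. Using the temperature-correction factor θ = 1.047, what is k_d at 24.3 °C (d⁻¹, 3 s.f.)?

k_d(T₂) = k_d(T₁) · θ^(T₂−T₁) = 0.405 × 1.047^(24.3−20.0)
= 0.405 × 1.047^4.30 = 0.405 × 1.218 = 0.4934 d⁻¹.

k_d ≈ 0.493 d⁻¹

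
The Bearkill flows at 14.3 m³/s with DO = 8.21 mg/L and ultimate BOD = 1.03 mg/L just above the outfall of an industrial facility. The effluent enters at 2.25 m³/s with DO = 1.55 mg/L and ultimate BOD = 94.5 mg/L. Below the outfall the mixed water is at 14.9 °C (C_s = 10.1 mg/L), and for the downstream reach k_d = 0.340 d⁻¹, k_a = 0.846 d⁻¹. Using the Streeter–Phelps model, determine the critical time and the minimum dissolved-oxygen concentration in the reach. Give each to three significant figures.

Mixed DO = (14.3×8.21 + 2.25×1.55)/(14.3+2.25) = 120.9/16.55 = 7.305 mg/L.
Mixed L₀ = (14.3×1.03 + 2.25×94.5)/(16.55) = 227.4/16.55 = 13.74 mg/L.
Initial deficit D₀ = C_s − DO₀ = 10.1 − 7.305 = 2.795 mg/L.
t_c = (1/0.5060) ln[(0.846/0.340)(1 − 2.795×0.5060/(0.340×13.74))] = 1.976 × ln(1.735) = 1.089 d.
D_c = (0.340/0.846) × 13.74 × e^(−0.340×1.089) = 0.4019 × 13.74 × 0.6906 = 3.813 mg/L.
Minimum DO = 10.1 − 3.813 = 6.287 mg/L.

t_c ≈ 1.09 d; minimum DO ≈ 6.29 mg/L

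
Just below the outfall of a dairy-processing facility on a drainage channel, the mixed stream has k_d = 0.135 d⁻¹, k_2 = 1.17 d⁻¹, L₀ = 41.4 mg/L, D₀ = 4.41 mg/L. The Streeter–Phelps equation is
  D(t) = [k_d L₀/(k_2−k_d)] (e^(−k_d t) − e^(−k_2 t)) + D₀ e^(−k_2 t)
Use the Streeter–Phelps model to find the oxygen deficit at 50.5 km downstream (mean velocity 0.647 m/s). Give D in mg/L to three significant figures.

Travel time t = x/v = 50.5 km / (0.647 m/s) = 50500 m / 0.647 m/s = 78050 s = 0.9034 d.
k_d L₀/(k_2−k_d) = 0.135×41.4/(1.17−0.135) = 5.589/1.035 = 5.400 mg/L.
e^(−k_d t) = e^(−0.135×0.9034) = 0.8852; e^(−k_2 t) = e^(−1.17×0.9034) = 0.3475.
D = 5.400 × (0.8852 − 0.3475) + 4.41 × 0.3475 = 2.903 + 1.533 = 4.436 mg/L.

D ≈ 4.44 mg/L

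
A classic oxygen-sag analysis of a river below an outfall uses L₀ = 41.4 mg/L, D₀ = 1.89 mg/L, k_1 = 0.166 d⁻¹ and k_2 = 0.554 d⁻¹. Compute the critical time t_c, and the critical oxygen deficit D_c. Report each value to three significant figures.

At the critical point dD/dt = 0, so k_1 L₀ e^(−k_1 t) = k_2 D. Substituting D(t) from the Streeter–Phelps equation and solving for t gives
t_c = ln[(k_2/k_1)(1 − D₀(k_2−k_1)/(k_1 L₀))] / (k_2−k_1).
Here k_2−k_1 = 0.3880 d⁻¹ and 1 − D₀(k_2−k_1)/(k_1 L₀) = 1 − 1.89×0.3880/(0.166×41.4) = 0.8933, so
t_c = ln(3.337 × 0.8933) / 0.3880 = 1.092 / 0.3880 = 2.815 d.
L(t_c) = L₀ e^(−k_1 t_c) = 41.4 × 0.6267 = 25.94 mg/L, and at the critical point k_2 D_c = k_1 L, so D_c = (0.166/0.554) × 25.94 = 7.774 mg/L.

t_c ≈ 2.82 d; D_c ≈ 7.77 mg/L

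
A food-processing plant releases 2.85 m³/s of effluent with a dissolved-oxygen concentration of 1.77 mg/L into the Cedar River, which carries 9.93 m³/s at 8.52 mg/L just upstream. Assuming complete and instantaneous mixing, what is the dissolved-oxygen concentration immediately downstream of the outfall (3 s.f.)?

Flow-weighted mixing: C = (Q_r C_r + Q_w C_w)/(Q_r + Q_w)
= (9.93×8.52 + 2.85×1.77)/(9.93 + 2.85) = 89.65/12.78 = 7.015 mg/L.

7.01 mg/L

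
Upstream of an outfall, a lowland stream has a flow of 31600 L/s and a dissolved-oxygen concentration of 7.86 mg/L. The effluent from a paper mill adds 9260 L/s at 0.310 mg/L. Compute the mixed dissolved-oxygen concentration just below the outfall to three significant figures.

Flow-weighted mixing: C = (Q_r C_r + Q_w C_w)/(Q_r + Q_w)
= (31600×7.86 + 9260×0.310)/(31600 + 9260) = 251200/40860 = 6.149 mg/L.

6.15 mg/L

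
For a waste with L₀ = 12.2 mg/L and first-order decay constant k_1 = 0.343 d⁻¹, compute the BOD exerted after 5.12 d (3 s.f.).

y_t = L₀(1 − e^(−k_1 t)) = 12.2 × (1 − e^(−0.343×5.12))
= 12.2 × (1 − 0.1727) = 12.2 × 0.8273 = 10.09 mg/L.

y ≈ 10.1 mg/L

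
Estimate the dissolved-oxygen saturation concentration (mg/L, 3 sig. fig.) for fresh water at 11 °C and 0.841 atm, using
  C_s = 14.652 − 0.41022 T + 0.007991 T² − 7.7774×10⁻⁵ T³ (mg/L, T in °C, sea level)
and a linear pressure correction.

C_s ≈ 9.25 mg/L

At sea level: C_s = 14.652 − 0.41022×11 + 0.007991×11² − 7.7774×10⁻⁵×11³ = 11.00 mg/L.
Pressure correction: C_s' = 11.00 × 0.841 = 9.254 mg/L.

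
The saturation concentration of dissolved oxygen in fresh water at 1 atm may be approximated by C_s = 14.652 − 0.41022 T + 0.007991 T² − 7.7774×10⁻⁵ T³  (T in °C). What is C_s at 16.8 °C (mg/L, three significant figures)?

C_s = 14.652 − 0.41022×16.8 + 0.007991×16.8² − 7.7774×10⁻⁵×16.8³ = 9.647 mg/L.

C_s ≈ 9.65 mg/L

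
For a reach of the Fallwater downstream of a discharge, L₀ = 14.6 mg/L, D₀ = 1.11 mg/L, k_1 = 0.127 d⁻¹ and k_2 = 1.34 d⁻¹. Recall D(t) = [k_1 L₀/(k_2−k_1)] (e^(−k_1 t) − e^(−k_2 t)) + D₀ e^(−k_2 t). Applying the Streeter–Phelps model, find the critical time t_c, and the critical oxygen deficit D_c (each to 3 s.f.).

t_c = [1/(k_2−k_1)] ln[(k_2/k_1)(1 − D₀(k_2−k_1)/(k_1 L₀))]
= [1/(1.34−0.127)] ln[(1.34/0.127)(1 − 1.11×1.213/(0.127×14.6))]
= (1/1.213) ln[10.55 × 0.2738] = 0.8244 × ln(2.889) = 0.8244 × 1.061 = 0.8747 d.
L(t_c) = L₀ e^(−k_1 t_c) = 14.6 × 0.8949 = 13.06 mg/L, and at the critical point k_2 D_c = k_1 L, so D_c = (0.127/1.34) × 13.06 = 1.238 mg/L.

t_c ≈ 0.875 d; D_c ≈ 1.24 mg/L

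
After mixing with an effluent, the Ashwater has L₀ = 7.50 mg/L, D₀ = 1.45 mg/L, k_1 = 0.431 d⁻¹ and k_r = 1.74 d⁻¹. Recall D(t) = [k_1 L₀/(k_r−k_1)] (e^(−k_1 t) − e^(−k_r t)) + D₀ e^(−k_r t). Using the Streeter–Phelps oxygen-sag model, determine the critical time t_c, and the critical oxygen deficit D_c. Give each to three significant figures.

At the critical point dD/dt = 0, so k_1 L₀ e^(−k_1 t) = k_r D. Substituting D(t) from the Streeter–Phelps equation and solving for t gives
t_c = ln[(k_r/k_1)(1 − D₀(k_r−k_1)/(k_1 L₀))] / (k_r−k_1).
Here k_r−k_1 = 1.309 d⁻¹ and 1 − D₀(k_r−k_1)/(k_1 L₀) = 1 − 1.45×1.309/(0.431×7.50) = 0.4128, so
t_c = ln(4.037 × 0.4128) / 1.309 = 0.5108 / 1.309 = 0.3902 d.
L(t_c) = L₀ e^(−k_1 t_c) = 7.50 × 0.8452 = 6.339 mg/L, and at the critical point k_r D_c = k_1 L, so D_c = (0.431/1.74) × 6.339 = 1.570 mg/L.

t_c ≈ 0.390 d; D_c ≈ 1.57 mg/L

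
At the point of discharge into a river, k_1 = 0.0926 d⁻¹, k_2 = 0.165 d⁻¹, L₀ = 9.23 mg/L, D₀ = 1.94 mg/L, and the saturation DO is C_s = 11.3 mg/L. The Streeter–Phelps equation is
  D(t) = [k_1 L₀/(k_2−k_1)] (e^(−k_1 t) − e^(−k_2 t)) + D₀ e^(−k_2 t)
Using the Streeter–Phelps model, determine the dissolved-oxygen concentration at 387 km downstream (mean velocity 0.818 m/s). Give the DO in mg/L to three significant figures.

DO ≈ 8.19 mg/L

Travel time t = x/v = 387 km / (0.818 m/s) = 387000 m / 0.818 m/s = 473100 s = 5.476 d.
k_1 L₀/(k_2−k_1) = 0.0926×9.23/(0.165−0.0926) = 0.8547/0.07240 = 11.81 mg/L.
e^(−k_1 t) = e^(−0.0926×5.476) = 0.6023; e^(−k_2 t) = e^(−0.165×5.476) = 0.4051.
D = 11.81 × (0.6023 − 0.4051) + 1.94 × 0.4051 = 2.327 + 0.7860 = 3.113 mg/L.
DO = C_s − D = 11.3 − 3.113 = 8.187 mg/L.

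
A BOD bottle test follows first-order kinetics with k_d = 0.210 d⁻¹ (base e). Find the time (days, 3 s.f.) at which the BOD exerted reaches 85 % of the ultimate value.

y/L₀ = 1 − e^(−k_d t) = 0.85 ⇒ e^(−k_d t) = 0.150
t = −ln(0.150) / 0.210 = 1.897 / 0.210 = 9.034 d.

t ≈ 9.03 d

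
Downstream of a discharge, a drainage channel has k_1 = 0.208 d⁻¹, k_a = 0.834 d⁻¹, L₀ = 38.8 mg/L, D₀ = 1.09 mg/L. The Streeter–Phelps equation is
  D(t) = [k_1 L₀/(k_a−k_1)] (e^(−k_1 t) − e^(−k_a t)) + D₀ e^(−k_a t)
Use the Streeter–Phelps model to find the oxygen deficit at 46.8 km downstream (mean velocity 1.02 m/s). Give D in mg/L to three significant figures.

Travel time t = x/v = 46.8 km / (1.02 m/s) = 46800 m / 1.02 m/s = 45880 s = 0.5310 d.
k_1 L₀/(k_a−k_1) = 0.208×38.8/(0.834−0.208) = 8.070/0.6260 = 12.89 mg/L.
e^(−k_1 t) = e^(−0.208×0.5310) = 0.8954; e^(−k_a t) = e^(−0.834×0.5310) = 0.6422.
D = 12.89 × (0.8954 − 0.6422) + 1.09 × 0.6422 = 3.265 + 0.7000 = 3.965 mg/L.

D ≈ 3.96 mg/L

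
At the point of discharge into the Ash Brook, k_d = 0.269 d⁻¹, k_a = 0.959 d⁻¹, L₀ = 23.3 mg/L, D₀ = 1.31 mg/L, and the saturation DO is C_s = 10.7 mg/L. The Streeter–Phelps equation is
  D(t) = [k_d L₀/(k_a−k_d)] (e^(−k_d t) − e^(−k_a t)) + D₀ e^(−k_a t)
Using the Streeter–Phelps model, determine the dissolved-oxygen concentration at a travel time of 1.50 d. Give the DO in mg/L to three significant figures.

DO ≈ 6.48 mg/L

k_d L₀/(k_a−k_d) = 0.269×23.3/(0.959−0.269) = 6.268/0.6900 = 9.084 mg/L.
e^(−k_d t) = e^(−0.269×1.500) = 0.6680; e^(−k_a t) = e^(−0.959×1.500) = 0.2373.
D = 9.084 × (0.6680 − 0.2373) + 1.31 × 0.2373 = 3.912 + 0.3108 = 4.223 mg/L.
DO = C_s − D = 10.7 − 4.223 = 6.477 mg/L.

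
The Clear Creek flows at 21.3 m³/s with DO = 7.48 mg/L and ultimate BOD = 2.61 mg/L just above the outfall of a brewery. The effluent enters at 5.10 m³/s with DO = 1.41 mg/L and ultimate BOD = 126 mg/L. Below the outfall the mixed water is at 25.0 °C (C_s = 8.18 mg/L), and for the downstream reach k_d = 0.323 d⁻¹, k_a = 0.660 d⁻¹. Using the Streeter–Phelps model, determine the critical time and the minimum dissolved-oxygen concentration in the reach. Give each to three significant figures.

t_c ≈ 1.89 d; minimum DO ≈ 1.16 mg/L

Mixed DO = (21.3×7.48 + 5.10×1.41)/(21.3+5.10) = 166.5/26.40 = 6.307 mg/L.
Mixed L₀ = (21.3×2.61 + 5.10×126)/(26.40) = 698.2/26.40 = 26.45 mg/L.
Initial deficit D₀ = C_s − DO₀ = 8.18 − 6.307 = 1.873 mg/L.
t_c = (1/0.3370) ln[(0.660/0.323)(1 − 1.873×0.3370/(0.323×26.45))] = 2.967 × ln(1.892) = 1.893 d.
D_c = (0.323/0.660) × 26.45 × e^(−0.323×1.893) = 0.4894 × 26.45 × 0.5426 = 7.023 mg/L.
Minimum DO = 8.18 − 7.023 = 1.157 mg/L.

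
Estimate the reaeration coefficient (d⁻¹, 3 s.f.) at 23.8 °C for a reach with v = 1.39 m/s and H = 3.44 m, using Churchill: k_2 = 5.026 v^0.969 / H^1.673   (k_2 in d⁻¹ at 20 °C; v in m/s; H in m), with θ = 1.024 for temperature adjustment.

k_2 ≈ 0.958 d⁻¹

k_2(20) = 5.026 × 1.39^0.969 / 3.44^1.673 = 5.026 × 1.376 / 7.901 = 0.8753 d⁻¹.
k_2(23.8) = 0.8753 × 1.024^(23.8−20) = 0.8753 × 1.094 = 0.9578 d⁻¹.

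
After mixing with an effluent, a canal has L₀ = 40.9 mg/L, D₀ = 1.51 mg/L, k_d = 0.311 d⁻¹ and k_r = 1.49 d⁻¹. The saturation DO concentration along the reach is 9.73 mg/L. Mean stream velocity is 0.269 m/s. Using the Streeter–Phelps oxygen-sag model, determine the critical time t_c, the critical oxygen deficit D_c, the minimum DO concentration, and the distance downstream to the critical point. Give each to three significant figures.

With k_r/k_d = 4.791 and 1 − D₀(k_r−k_d)/(k_d L₀) = 0.8600,
t_c = ln(4.791 × 0.8600) / (1.49 − 0.311) = ln(4.120) / 1.179 = 1.416/1.179 = 1.201 d.
L(t_c) = L₀ e^(−k_d t_c) = 40.9 × 0.6883 = 28.15 mg/L, and at the critical point k_r D_c = k_d L, so D_c = (0.311/1.49) × 28.15 = 5.876 mg/L.
Minimum DO = C_s − D_c = 9.73 − 5.876 = 3.854 mg/L.
x_c = v t_c = 0.269 m/s × 1.201 d × 86400 s/d = 27910 m ≈ 27.9 km.

t_c ≈ 1.20 d; D_c ≈ 5.88 mg/L; min DO ≈ 3.85 mg/L; x_c ≈ 27.9 km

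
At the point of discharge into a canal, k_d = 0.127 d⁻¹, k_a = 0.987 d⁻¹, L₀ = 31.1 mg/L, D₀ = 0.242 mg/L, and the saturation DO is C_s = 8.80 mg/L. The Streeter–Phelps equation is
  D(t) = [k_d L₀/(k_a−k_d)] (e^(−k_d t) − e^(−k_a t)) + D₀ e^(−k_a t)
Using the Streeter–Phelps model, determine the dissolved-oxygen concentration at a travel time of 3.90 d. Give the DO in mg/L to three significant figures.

k_d L₀/(k_a−k_d) = 0.127×31.1/(0.987−0.127) = 3.950/0.8600 = 4.593 mg/L.
e^(−k_d t) = e^(−0.127×3.900) = 0.6094; e^(−k_a t) = e^(−0.987×3.900) = 0.02129.
D = 4.593 × (0.6094 − 0.02129) + 0.242 × 0.02129 = 2.701 + 0.005153 = 2.706 mg/L.
DO = C_s − D = 8.80 − 2.706 = 6.094 mg/L.

DO ≈ 6.09 mg/L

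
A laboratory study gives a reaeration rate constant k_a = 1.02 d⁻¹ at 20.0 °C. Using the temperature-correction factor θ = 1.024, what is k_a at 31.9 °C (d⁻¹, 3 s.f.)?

k_a ≈ 1.35 d⁻¹

k_a(T₂) = k_a(T₁) · θ^(T₂−T₁) = 1.02 × 1.024^(31.9−20.0)
= 1.02 × 1.024^11.9 = 1.02 × 1.326 = 1.353 d⁻¹.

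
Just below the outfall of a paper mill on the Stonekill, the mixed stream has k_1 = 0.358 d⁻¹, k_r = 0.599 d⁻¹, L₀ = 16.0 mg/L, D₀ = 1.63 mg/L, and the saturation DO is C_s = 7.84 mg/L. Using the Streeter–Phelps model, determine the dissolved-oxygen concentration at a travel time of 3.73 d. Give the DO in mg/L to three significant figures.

k_1 L₀/(k_r−k_1) = 0.358×16.0/(0.599−0.358) = 5.728/0.2410 = 23.77 mg/L.
e^(−k_1 t) = e^(−0.358×3.730) = 0.2631; e^(−k_r t) = e^(−0.599×3.730) = 0.1071.
D = 23.77 × (0.2631 − 0.1071) + 1.63 × 0.1071 = 3.708 + 0.1745 = 3.882 mg/L.
DO = C_s − D = 7.84 − 3.882 = 3.958 mg/L.

DO ≈ 3.96 mg/L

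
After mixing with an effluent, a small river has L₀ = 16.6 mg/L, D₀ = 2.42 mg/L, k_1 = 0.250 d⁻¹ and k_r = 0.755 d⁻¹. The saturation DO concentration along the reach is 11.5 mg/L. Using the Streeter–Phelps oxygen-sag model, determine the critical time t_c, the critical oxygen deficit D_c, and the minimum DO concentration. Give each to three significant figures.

With k_r/k_1 = 3.020 and 1 − D₀(k_r−k_1)/(k_1 L₀) = 0.7055,
t_c = ln(3.020 × 0.7055) / (0.755 − 0.250) = ln(2.131) / 0.5050 = 0.7564/0.5050 = 1.498 d.
L(t_c) = L₀ e^(−k_1 t_c) = 16.6 × 0.6877 = 11.42 mg/L, and at the critical point k_r D_c = k_1 L, so D_c = (0.250/0.755) × 11.42 = 3.780 mg/L.
Minimum DO = C_s − D_c = 11.5 − 3.780 = 7.720 mg/L.

t_c ≈ 1.50 d; D_c ≈ 3.78 mg/L; min DO ≈ 7.72 mg/L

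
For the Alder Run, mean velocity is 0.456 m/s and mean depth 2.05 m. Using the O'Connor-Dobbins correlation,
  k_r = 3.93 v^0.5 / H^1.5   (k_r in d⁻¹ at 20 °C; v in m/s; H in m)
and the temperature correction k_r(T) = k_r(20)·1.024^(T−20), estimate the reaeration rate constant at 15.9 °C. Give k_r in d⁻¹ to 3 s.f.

k_r(20) = 3.93 × 0.456^0.5 / 2.05^1.5 = 3.93 × 0.6753 / 2.935 = 0.9042 d⁻¹.
k_r(15.9) = 0.9042 × 1.024^(15.9−20) = 0.9042 × 0.9073 = 0.8204 d⁻¹.

k_r ≈ 0.820 d⁻¹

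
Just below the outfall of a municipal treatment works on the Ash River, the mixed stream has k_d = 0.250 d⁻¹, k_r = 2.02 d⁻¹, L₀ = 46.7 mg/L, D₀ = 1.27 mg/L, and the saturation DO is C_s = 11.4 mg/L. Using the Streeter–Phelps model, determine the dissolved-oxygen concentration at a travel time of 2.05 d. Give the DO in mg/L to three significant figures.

k_d L₀/(k_r−k_d) = 0.250×46.7/(2.02−0.250) = 11.68/1.770 = 6.596 mg/L.
e^(−k_d t) = e^(−0.250×2.050) = 0.5990; e^(−k_r t) = e^(−2.02×2.050) = 0.01591.
D = 6.596 × (0.5990 − 0.01591) + 1.27 × 0.01591 = 3.846 + 0.02020 = 3.866 mg/L.
DO = C_s − D = 11.4 − 3.866 = 7.534 mg/L.

DO ≈ 7.53 mg/L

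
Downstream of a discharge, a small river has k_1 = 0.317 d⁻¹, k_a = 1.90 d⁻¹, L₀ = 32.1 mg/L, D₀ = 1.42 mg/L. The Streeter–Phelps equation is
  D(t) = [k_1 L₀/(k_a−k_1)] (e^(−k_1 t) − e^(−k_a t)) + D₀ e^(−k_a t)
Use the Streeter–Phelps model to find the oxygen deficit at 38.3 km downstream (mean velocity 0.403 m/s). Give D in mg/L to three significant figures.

D ≈ 3.92 mg/L

Travel time t = x/v = 38.3 km / (0.403 m/s) = 38300 m / 0.403 m/s = 95040 s = 1.100 d.
k_1 L₀/(k_a−k_1) = 0.317×32.1/(1.90−0.317) = 10.18/1.583 = 6.428 mg/L.
e^(−k_1 t) = e^(−0.317×1.100) = 0.7056; e^(−k_a t) = e^(−1.90×1.100) = 0.1237.
D = 6.428 × (0.7056 − 0.1237) + 1.42 × 0.1237 = 3.741 + 0.1756 = 3.916 mg/L.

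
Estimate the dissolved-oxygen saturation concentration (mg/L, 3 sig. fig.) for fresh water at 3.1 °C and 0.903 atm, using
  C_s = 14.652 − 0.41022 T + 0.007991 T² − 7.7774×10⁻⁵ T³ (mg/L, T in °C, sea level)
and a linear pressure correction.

C_s ≈ 12.1 mg/L

At sea level: C_s = 14.652 − 0.41022×3.1 + 0.007991×3.1² − 7.7774×10⁻⁵×3.1³ = 13.45 mg/L.
Pressure correction: C_s' = 13.45 × 0.903 = 12.15 mg/L.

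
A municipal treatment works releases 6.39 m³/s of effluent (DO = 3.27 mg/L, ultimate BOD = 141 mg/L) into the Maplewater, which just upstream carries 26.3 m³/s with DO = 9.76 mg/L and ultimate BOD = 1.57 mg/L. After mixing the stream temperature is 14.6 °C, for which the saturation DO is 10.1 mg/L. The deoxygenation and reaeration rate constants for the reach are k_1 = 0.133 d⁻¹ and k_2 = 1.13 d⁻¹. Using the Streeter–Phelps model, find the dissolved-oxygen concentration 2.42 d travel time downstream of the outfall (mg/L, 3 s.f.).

Mixed DO = (26.3×9.76 + 6.39×3.27)/(26.3+6.39) = 277.6/32.69 = 8.491 mg/L.
Mixed L₀ = (26.3×1.57 + 6.39×141)/(32.69) = 942.3/32.69 = 28.82 mg/L.
Initial deficit D₀ = C_s − DO₀ = 10.1 − 8.491 = 1.609 mg/L.
D(2.42) = [0.133×28.82/(1.13−0.133)](e^(−0.133×2.42) − e^(−1.13×2.42)) + 1.609 e^(−1.13×2.42)
= 3.845 × (0.7248 − 0.06492) + 1.609 × 0.06492 = 2.642 mg/L.
DO = 10.1 − 2.642 = 7.458 mg/L.

DO ≈ 7.46 mg/L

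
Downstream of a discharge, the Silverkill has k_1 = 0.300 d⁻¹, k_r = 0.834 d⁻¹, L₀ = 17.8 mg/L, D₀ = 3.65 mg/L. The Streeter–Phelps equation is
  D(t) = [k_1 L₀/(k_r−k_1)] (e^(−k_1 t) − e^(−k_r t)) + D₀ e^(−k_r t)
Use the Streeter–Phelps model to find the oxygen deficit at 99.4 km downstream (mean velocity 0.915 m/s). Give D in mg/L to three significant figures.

Travel time t = x/v = 99.4 km / (0.915 m/s) = 99400 m / 0.915 m/s = 108600 s = 1.257 d.
k_1 L₀/(k_r−k_1) = 0.300×17.8/(0.834−0.300) = 5.340/0.5340 = 10.00 mg/L.
e^(−k_1 t) = e^(−0.300×1.257) = 0.6858; e^(−k_r t) = e^(−0.834×1.257) = 0.3504.
D = 10.00 × (0.6858 − 0.3504) + 3.65 × 0.3504 = 3.354 + 1.279 = 4.633 mg/L.

D ≈ 4.63 mg/L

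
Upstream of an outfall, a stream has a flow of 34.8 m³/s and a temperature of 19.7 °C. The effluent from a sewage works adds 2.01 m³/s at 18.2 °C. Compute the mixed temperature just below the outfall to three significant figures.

Flow-weighted mixing: C = (Q_r C_r + Q_w C_w)/(Q_r + Q_w)
= (34.8×19.7 + 2.01×18.2)/(34.8 + 2.01) = 722.1/36.81 = 19.62 °C.

19.6 °C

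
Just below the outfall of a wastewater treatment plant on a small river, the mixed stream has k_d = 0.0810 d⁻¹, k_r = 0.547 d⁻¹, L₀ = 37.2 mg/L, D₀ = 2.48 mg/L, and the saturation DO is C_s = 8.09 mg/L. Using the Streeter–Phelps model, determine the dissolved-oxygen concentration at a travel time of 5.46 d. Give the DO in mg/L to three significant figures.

k_d L₀/(k_r−k_d) = 0.0810×37.2/(0.547−0.0810) = 3.013/0.4660 = 6.466 mg/L.
e^(−k_d t) = e^(−0.0810×5.460) = 0.6426; e^(−k_r t) = e^(−0.547×5.460) = 0.05046.
D = 6.466 × (0.6426 − 0.05046) + 2.48 × 0.05046 = 3.829 + 0.1251 = 3.954 mg/L.
DO = C_s − D = 8.09 − 3.954 = 4.136 mg/L.

DO ≈ 4.14 mg/L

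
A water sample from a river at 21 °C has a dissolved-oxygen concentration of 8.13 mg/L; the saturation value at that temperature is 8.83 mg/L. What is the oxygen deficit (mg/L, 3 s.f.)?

D = C_s − C = 8.83 − 8.13 = 0.700 mg/L.

D ≈ 0.700 mg/L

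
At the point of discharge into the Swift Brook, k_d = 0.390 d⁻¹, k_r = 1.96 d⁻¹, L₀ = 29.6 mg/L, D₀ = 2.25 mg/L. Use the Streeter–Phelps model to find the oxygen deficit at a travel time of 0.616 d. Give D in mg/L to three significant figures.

D ≈ 4.26 mg/L

k_d L₀/(k_r−k_d) = 0.390×29.6/(1.96−0.390) = 11.54/1.570 = 7.353 mg/L.
e^(−k_d t) = e^(−0.390×0.6160) = 0.7864; e^(−k_r t) = e^(−1.96×0.6160) = 0.2990.
D = 7.353 × (0.7864 − 0.2990) + 2.25 × 0.2990 = 3.584 + 0.6727 = 4.257 mg/L.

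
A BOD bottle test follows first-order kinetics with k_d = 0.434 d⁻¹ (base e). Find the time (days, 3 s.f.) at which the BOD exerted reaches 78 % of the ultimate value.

t ≈ 3.49 d

y/L₀ = 1 − e^(−k_d t) = 0.78 ⇒ e^(−k_d t) = 0.220
t = −ln(0.220) / 0.434 = 1.514 / 0.434 = 3.489 d.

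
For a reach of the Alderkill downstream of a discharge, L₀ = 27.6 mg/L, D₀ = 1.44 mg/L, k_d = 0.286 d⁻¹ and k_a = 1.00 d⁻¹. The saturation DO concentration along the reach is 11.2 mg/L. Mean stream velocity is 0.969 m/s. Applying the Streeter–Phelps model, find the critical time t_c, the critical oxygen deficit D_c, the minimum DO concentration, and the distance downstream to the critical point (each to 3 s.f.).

With k_a/k_d = 3.497 and 1 − D₀(k_a−k_d)/(k_d L₀) = 0.8697,
t_c = ln(3.497 × 0.8697) / (1.00 − 0.286) = ln(3.041) / 0.7140 = 1.112/0.7140 = 1.558 d.
D_c = (k_d/k_a) L₀ e^(−k_d t_c) = (0.286/1.00) × 27.6 × e^(−0.286×1.558) = 0.2860 × 27.6 × 0.6405 = 5.056 mg/L.
Minimum DO = C_s − D_c = 11.2 − 5.056 = 6.144 mg/L.
x_c = v t_c = 0.969 m/s × 1.558 d × 86400 s/d = 130400 m ≈ 130 km.

t_c ≈ 1.56 d; D_c ≈ 5.06 mg/L; min DO ≈ 6.14 mg/L; x_c ≈ 130 km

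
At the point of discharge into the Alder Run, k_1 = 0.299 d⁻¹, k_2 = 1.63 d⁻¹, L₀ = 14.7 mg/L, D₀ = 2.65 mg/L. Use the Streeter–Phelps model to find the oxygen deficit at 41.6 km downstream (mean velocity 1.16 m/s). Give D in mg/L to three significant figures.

D ≈ 2.59 mg/L

Travel time t = x/v = 41.6 km / (1.16 m/s) = 41600 m / 1.16 m/s = 35860 s = 0.4151 d.
k_1 L₀/(k_2−k_1) = 0.299×14.7/(1.63−0.299) = 4.395/1.331 = 3.302 mg/L.
e^(−k_1 t) = e^(−0.299×0.4151) = 0.8833; e^(−k_2 t) = e^(−1.63×0.4151) = 0.5084.
D = 3.302 × (0.8833 − 0.5084) + 2.65 × 0.5084 = 1.238 + 1.347 = 2.585 mg/L.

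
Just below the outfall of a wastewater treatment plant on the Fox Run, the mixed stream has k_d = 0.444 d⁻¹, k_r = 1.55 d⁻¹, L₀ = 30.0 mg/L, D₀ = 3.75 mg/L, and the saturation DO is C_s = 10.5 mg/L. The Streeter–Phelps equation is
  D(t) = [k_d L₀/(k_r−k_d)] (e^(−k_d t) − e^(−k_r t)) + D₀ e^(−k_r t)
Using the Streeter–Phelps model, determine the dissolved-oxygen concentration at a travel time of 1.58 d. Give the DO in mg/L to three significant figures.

k_d L₀/(k_r−k_d) = 0.444×30.0/(1.55−0.444) = 13.32/1.106 = 12.04 mg/L.
e^(−k_d t) = e^(−0.444×1.580) = 0.4958; e^(−k_r t) = e^(−1.55×1.580) = 0.08638.
D = 12.04 × (0.4958 − 0.08638) + 3.75 × 0.08638 = 4.931 + 0.3239 = 5.255 mg/L.
DO = C_s − D = 10.5 − 5.255 = 5.245 mg/L.

DO ≈ 5.24 mg/L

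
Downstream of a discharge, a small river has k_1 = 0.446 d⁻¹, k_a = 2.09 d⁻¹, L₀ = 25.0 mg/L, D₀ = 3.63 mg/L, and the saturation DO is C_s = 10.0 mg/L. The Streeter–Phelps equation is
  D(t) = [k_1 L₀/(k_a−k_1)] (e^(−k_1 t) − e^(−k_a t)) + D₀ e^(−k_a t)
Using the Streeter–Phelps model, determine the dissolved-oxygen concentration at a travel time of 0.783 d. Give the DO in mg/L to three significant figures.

DO ≈ 5.83 mg/L

k_1 L₀/(k_a−k_1) = 0.446×25.0/(2.09−0.446) = 11.15/1.644 = 6.782 mg/L.
e^(−k_1 t) = e^(−0.446×0.7830) = 0.7052; e^(−k_a t) = e^(−2.09×0.7830) = 0.1947.
D = 6.782 × (0.7052 − 0.1947) + 3.63 × 0.1947 = 3.463 + 0.7066 = 4.169 mg/L.
DO = C_s − D = 10.0 − 4.169 = 5.831 mg/L.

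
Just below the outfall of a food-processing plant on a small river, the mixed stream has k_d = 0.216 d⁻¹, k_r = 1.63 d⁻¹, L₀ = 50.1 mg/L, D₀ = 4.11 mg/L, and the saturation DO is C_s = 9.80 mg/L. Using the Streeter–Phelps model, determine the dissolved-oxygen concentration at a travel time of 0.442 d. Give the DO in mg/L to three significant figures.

k_d L₀/(k_r−k_d) = 0.216×50.1/(1.63−0.216) = 10.82/1.414 = 7.653 mg/L.
e^(−k_d t) = e^(−0.216×0.4420) = 0.9089; e^(−k_r t) = e^(−1.63×0.4420) = 0.4865.
D = 7.653 × (0.9089 − 0.4865) + 4.11 × 0.4865 = 3.233 + 2.000 = 5.232 mg/L.
DO = C_s − D = 9.80 − 5.232 = 4.568 mg/L.

DO ≈ 4.57 mg/L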